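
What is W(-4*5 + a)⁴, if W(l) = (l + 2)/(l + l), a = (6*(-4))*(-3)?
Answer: 531441/7311616 ≈ 0.072685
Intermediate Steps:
a = 72 (a = -24*(-3) = 72)
W(l) = (2 + l)/(2*l) (W(l) = (2 + l)/((2*l)) = (2 + l)*(1/(2*l)) = (2 + l)/(2*l))
W(-4*5 + a)⁴ = ((2 + (-4*5 + 72))/(2*(-4*5 + 72)))⁴ = ((2 + (-20 + 72))/(2*(-20 + 72)))⁴ = ((½)*(2 + 52)/52)⁴ = ((½)*(1/52)*54)⁴ = (27/52)⁴ = 531441/7311616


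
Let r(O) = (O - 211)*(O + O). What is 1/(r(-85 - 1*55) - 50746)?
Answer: 1/47534 ≈ 2.1038e-5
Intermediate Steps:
r(O) = 2*O*(-211 + O) (r(O) = (-211 + O)*(2*O) = 2*O*(-211 + O))
1/(r(-85 - 1*55) - 50746) = 1/(2*(-85 - 1*55)*(-211 + (-85 - 1*55)) - 50746) = 1/(2*(-85 - 55)*(-211 + (-85 - 55)) - 50746) = 1/(2*(-140)*(-211 - 140) - 50746) = 1/(2*(-140)*(-351) - 50746) = 1/(98280 - 50746) = 1/47534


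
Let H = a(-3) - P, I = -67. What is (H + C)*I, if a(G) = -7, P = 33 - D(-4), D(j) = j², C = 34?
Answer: -670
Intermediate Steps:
P = 17 (P = 33 - 1*(-4)² = 33 - 1*16 = 33 - 16 = 17)
H = -24 (H = -7 - 1*17 = -7 - 17 = -24)
(H + C)*I = (-24 + 34)*(-67) = 10*(-67) = -670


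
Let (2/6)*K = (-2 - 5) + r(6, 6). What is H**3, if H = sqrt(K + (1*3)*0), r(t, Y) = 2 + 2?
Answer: -27*I ≈ -27.0*I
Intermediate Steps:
r(t, Y) = 4
K = -9 (K = 3*((-2 - 5) + 4) = 3*(-7 + 4) = 3*(-3) = -9)
H = 3*I (H = sqrt(-9 + (1*3)*0) = sqrt(-9 + 3*0) = sqrt(-9 + 0) = sqrt(-9) = 3*I ≈ 3.0*I)
H**3 = (3*I)**3 = -27*I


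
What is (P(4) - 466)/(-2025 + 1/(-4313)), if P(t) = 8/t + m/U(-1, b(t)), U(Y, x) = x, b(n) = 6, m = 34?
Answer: 5930375/26201478 ≈ 0.22634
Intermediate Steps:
P(t) = 17/3 + 8/t (P(t) = 8/t + 34/6 = 8/t + 34*(⅙) = 8/t + 17/3 = 17/3 + 8/t)
(P(4) - 466)/(-2025 + 1/(-4313)) = ((17/3 + 8/4) - 466)/(-2025 + 1/(-4313)) = ((17/3 + 8*(¼)) - 466)/(-2025 - 1/4313) = ((17/3 + 2) - 466)/(-8733826/4313) = (23/3 - 466)*(-4313/8733826) = -1375/3*(-4313/8733826) = 5930375/26201478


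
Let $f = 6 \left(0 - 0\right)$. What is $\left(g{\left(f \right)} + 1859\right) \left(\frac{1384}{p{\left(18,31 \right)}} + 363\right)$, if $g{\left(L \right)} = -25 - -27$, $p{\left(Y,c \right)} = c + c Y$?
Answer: $\frac{400470451}{589} \approx 6.7992 \cdot 10^{5}$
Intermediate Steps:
$p{\left(Y,c \right)} = c + Y c$
$f = 0$ ($f = 6 \left(0 + 0\right) = 6 \cdot 0 = 0$)
$g{\left(L \right)} = 2$ ($g{\left(L \right)} = -25 + 27 = 2$)
$\left(g{\left(f \right)} + 1859\right) \left(\frac{1384}{p{\left(18,31 \right)}} + 363\right) = \left(2 + 1859\right) \left(\frac{1384}{31 \left(1 + 18\right)} + 363\right) = 1861 \left(\frac{1384}{31 \cdot 19} + 363\right) = 1861 \left(\frac{1384}{589} + 363\right) = 1861 \cdot \frac{215191}{589} = \frac{400470451}{589}$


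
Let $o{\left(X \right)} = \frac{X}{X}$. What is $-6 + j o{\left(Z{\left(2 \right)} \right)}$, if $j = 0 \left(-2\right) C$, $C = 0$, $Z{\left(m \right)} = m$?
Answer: $-6$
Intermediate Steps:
$o{\left(X \right)} = 1$
$j = 0$ ($j = 0 \left(-2\right) 0 = 0 \cdot 0 = 0$)
$-6 + j o{\left(Z{\left(2 \right)} \right)} = -6 + 0 \cdot 1 = -6 + 0 = -6$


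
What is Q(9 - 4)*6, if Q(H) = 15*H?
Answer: 450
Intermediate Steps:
Q(9 - 4)*6 = (15*(9 - 4))*6 = (15*5)*6 = 75*6 = 450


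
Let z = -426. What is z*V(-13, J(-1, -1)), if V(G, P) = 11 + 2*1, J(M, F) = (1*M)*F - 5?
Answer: -5538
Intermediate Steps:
J(M, F) = -5 + F*M (J(M, F) = M*F - 5 = F*M - 5 = -5 + F*M)
V(G, P) = 13 (V(G, P) = 11 + 2 = 13)
z*V(-13, J(-1, -1)) = -426*13 = -5538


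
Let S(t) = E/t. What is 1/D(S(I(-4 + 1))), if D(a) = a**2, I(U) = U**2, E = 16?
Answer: 81/256 ≈ 0.31641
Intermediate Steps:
S(t) = 16/t
1/D(S(I(-4 + 1))) = 1/((16/((-4 + 1)**2))**2) = 1/((16/((-3)**2))**2) = 1/((16/9)**2) = 1/(256/81) = 81/256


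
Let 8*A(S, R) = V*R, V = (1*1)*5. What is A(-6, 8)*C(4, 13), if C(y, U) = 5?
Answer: 25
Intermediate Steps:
V = 5 (V = 1*5 = 5)
A(S, R) = 5*R/8 (A(S, R) = (5*R)/8 = 5*R/8)
A(-6, 8)*C(4, 13) = ((5/8)*8)*5 = 5*5 = 25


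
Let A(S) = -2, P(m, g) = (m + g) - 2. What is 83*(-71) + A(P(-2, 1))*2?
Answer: -5897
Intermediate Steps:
P(m, g) = -2 + g + m (P(m, g) = (g + m) - 2 = -2 + g + m)
83*(-71) + A(P(-2, 1))*2 = 83*(-71) - 2*2 = -5893 - 4 = -5897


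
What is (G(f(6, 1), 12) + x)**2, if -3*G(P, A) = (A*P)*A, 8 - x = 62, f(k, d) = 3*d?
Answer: 39204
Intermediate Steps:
x = -54 (x = 8 - 1*62 = 8 - 62 = -54)
G(P, A) = -P*A**2/3 (G(P, A) = -A*P*A/3 = -P*A**2/3)
(G(f(6, 1), 12) + x)**2 = (-1/3*3*1*12**2 - 54)**2 = (-1/3*3*144 - 54)**2 = (-144 - 54)**2 = (-198)**2 = 39204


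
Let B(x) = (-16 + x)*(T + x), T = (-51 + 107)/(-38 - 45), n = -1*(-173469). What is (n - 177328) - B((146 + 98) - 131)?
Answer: -1224628/83 ≈ -14755.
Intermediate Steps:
n = 173469
T = -56/83 (T = 56/(-83) = 56*(-1/83) = -56/83 ≈ -0.67470)
B(x) = (-16 + x)*(-56/83 + x)
(n - 177328) - B((146 + 98) - 131) = (173469 - 177328) - (896/83 + ((146 + 98) - 131)**2 - 1384*((146 + 98) - 131)/83) = -3859 - (896/83 + (244 - 131)**2 - 1384*(244 - 131)/83) = -3859 - (896/83 + 113**2 - 1384/83*113) = -3859 - (896/83 + 12769 - 156392/83) = -3859 - 1*904331/83 = -3859 - 904331/83 = -1224628/83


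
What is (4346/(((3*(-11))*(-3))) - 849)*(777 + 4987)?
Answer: -41765420/9 ≈ -4.6406e+6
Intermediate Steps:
(4346/(((3*(-11))*(-3))) - 849)*(777 + 4987) = (4346/((-33*(-3))) - 849)*5764 = (4346/99 - 849)*5764 = -79705/99*5764 = -41765420/9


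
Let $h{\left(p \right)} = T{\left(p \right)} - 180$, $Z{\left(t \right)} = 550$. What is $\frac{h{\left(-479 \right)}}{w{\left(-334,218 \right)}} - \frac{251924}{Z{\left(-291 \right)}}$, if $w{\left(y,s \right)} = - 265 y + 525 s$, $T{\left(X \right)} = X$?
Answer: $- \frac{5113085749}{11162800} \approx -458.05$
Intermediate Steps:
$h{\left(p \right)} = -180 + p$ ($h{\left(p \right)} = p - 180 = -180 + p$)
$\frac{h{\left(-479 \right)}}{w{\left(-334,218 \right)}} - \frac{251924}{Z{\left(-291 \right)}} = \frac{-180 - 479}{\left(-265\right) \left(-334\right) + 525 \cdot 218} - \frac{251924}{550} = - \frac{659}{88510 + 114450} - \frac{125962}{275} = - \frac{659}{202960} - \frac{125962}{275} = - \frac{5113085749}{11162800}$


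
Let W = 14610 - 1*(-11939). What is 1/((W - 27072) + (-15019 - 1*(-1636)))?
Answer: -1/13906 ≈ -7.1911e-5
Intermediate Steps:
W = 26549 (W = 14610 + 11939 = 26549)
1/((W - 27072) + (-15019 - 1*(-1636))) = 1/((26549 - 27072) + (-15019 - 1*(-1636))) = 1/(-523 + (-15019 + 1636)) = 1/(-523 - 13383) = 1/(-13906) = -1/13906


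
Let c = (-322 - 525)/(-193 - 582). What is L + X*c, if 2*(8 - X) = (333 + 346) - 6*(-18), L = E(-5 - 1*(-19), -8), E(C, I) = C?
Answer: -631337/1550 ≈ -407.31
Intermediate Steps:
c = 847/775 (c = -847/(-775) = -847*(-1/775) = 847/775 ≈ 1.0929)
L = 14 (L = -5 - 1*(-19) = -5 + 19 = 14)
X = -771/2 (X = 8 - ((333 + 346) - 6*(-18))/2 = 8 - (679 + 108)/2 = 8 - ½*787 = 8 - 787/2 = -771/2 ≈ -385.50)
L + X*c = 14 - 771/2*847/775 = 14 - 653037/1550 = -631337/1550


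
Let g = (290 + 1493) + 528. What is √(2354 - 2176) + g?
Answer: 2311 + √178 ≈ 2324.3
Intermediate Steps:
g = 2311 (g = 1783 + 528 = 2311)
√(2354 - 2176) + g = √(2354 - 2176) + 2311 = √178 + 2311 = 2311 + √178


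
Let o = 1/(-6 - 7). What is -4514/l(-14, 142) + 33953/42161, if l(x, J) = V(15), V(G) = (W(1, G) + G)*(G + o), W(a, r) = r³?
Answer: 522511531/729673770 ≈ 0.71609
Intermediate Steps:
o = -1/13 (o = 1/(-13) = -1/13 ≈ -0.076923)
V(G) = (-1/13 + G)*(G + G³) (V(G) = (G³ + G)*(G - 1/13) = (G + G³)*(-1/13 + G) = (-1/13 + G)*(G + G³))
l(x, J) = 657660/13 (l(x, J) = 15*(-1/13 + 15 + 15³ - 1/13*15²) = 15*(-1/13 + 15 + 3375 - 1/13*225) = 15*(-1/13 + 15 + 3375 - 225/13) = 15*(43844/13) = 657660/13)
-4514/l(-14, 142) + 33953/42161 = -4514/657660/13 + 33953/42161 = -4514*13/657660 + 33953*(1/42161) = -29341/328830 + 1787/2219 = 522511531/729673770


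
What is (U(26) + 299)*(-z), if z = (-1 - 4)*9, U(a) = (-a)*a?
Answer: -16965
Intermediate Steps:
U(a) = -a**2
z = -45 (z = -5*9 = -45)
(U(26) + 299)*(-z) = (-1*26**2 + 299)*(-1*(-45)) = (-1*676 + 299)*45 = (-676 + 299)*45 = -377*45 = -16965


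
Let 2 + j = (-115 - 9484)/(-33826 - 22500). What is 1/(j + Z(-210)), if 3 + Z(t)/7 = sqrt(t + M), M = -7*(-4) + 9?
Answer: -72429547074/28547821363853 - 22208327932*I*sqrt(173)/28547821363853 ≈ -0.0025371 - 0.010232*I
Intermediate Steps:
M = 37 (M = 28 + 9 = 37)
j = -103053/56326 (j = -2 + (-115 - 9484)/(-33826 - 22500) = -2 - 9599/(-56326) = -2 - 9599*(-1/56326) = -2 + 9599/56326 = -103053/56326 ≈ -1.8296)
Z(t) = -21 + 7*sqrt(37 + t) (Z(t) = -21 + 7*sqrt(t + 37) = -21 + 7*sqrt(37 + t))
1/(j + Z(-210)) = 1/(-103053/56326 + (-21 + 7*sqrt(37 - 210))) = 1/(-103053/56326 + (-21 + 7*sqrt(-173))) = 1/(-103053/56326 + (-21 + 7*(I*sqrt(173)))) = 1/(-103053/56326 + (-21 + 7*I*sqrt(173))) = 1/(-1285899/56326 + 7*I*sqrt(173))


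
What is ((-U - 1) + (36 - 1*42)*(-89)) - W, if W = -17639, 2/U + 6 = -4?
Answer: 90861/5 ≈ 18172.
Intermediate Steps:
U = -⅕ (U = 2/(-6 - 4) = 2/(-10) = 2*(-⅒) = -⅕ ≈ -0.20000)
((-U - 1) + (36 - 1*42)*(-89)) - W = ((-1*(-⅕) - 1) + (36 - 1*42)*(-89)) - 1*(-17639) = ((⅕ - 1) + (36 - 42)*(-89)) + 17639 = (-⅘ - 6*(-89)) + 17639 = (-⅘ + 534) + 17639 = 2666/5 + 17639 = 90861/5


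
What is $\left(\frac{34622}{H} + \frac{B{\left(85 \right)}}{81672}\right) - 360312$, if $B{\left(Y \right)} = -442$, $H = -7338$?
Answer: $- \frac{17995092025151}{49942428} \approx -3.6032 \cdot 10^{5}$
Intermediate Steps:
$\left(\frac{34622}{H} + \frac{B{\left(85 \right)}}{81672}\right) - 360312 = \left(\frac{34622}{-7338} - \frac{442}{81672}\right) - 360312 = \left(34622 \left(- \frac{1}{7338}\right) - \frac{221}{40836}\right) - 360312 = \left(- \frac{17311}{3669} - \frac{221}{40836}\right) - 360312 = - \frac{235907615}{49942428} - 360312 = - \frac{17995092025151}{49942428}$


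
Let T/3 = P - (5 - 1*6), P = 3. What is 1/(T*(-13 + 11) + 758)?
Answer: 1/734 ≈ 0.0013624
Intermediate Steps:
T = 12 (T = 3*(3 - (5 - 1*6)) = 3*(3 - (5 - 6)) = 3*(3 - 1*(-1)) = 3*(3 + 1) = 3*4 = 12)
1/(T*(-13 + 11) + 758) = 1/(12*(-13 + 11) + 758) = 1/(12*(-2) + 758) = 1/(-24 + 758) = 1/734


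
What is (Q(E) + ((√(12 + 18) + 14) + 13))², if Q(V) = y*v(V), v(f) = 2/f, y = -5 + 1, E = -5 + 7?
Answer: (23 + √30)² ≈ 810.95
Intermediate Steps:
E = 2
y = -4
Q(V) = -8/V
(Q(E) + ((√(12 + 18) + 14) + 13))² = (-8/2 + ((√(12 + 18) + 14) + 13))² = (-8*½ + ((√30 + 14) + 13))² = (-4 + ((14 + √30) + 13))² = (-4 + (27 + √30))² = (23 + √30)²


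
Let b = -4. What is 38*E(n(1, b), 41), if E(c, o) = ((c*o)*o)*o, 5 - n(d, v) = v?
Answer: 23570982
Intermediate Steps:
n(d, v) = 5 - v
E(c, o) = c*o³ (E(c, o) = (c*o²)*o = c*o³)
38*E(n(1, b), 41) = 38*((5 - 1*(-4))*41³) = 38*((5 + 4)*68921) = 38*(9*68921) = 38*620289 = 23570982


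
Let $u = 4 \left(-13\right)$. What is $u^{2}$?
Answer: $2704$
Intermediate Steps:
$u = -52$
$u^{2} = \left(-52\right)^{2} = 2704$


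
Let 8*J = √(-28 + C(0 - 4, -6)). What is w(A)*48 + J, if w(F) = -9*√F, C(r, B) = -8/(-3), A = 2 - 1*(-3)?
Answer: -432*√5 + I*√57/12 ≈ -965.98 + 0.62915*I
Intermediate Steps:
A = 5 (A = 2 + 3 = 5)
C(r, B) = 8/3 (C(r, B) = -8*(-⅓) = 8/3)
J = I*√57/12 (J = √(-28 + 8/3)/8 = √(-76/3)/8 = (2*I*√57/3)/8 = I*√57/12 ≈ 0.62915*I)
w(A)*48 + J = -9*√5*48 + I*√57/12 = -432*√5 + I*√57/12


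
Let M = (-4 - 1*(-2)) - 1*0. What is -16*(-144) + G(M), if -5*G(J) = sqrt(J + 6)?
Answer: 11518/5 ≈ 2303.6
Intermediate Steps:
M = -2 (M = (-4 + 2) + 0 = -2 + 0 = -2)
G(J) = -sqrt(6 + J)/5 (G(J) = -sqrt(J + 6)/5 = -sqrt(6 + J)/5)
-16*(-144) + G(M) = -16*(-144) - sqrt(6 - 2)/5 = 2304 - sqrt(4)/5 = 2304 - 1/5*2 = 2304 - 2/5 = 11518/5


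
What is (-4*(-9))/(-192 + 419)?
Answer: 36/227 ≈ 0.15859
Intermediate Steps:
(-4*(-9))/(-192 + 419) = 36/227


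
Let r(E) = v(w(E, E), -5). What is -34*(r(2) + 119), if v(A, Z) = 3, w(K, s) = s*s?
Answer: -4148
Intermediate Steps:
w(K, s) = s²
r(E) = 3
-34*(r(2) + 119) = -34*(3 + 119) = -34*122 = -4148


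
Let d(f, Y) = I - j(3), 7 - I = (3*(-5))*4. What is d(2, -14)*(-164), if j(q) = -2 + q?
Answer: -10824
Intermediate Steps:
I = 67 (I = 7 - 3*(-5)*4 = 7 - (-15)*4 = 7 - 1*(-60) = 7 + 60 = 67)
d(f, Y) = 66 (d(f, Y) = 67 - (-2 + 3) = 67 - 1*1 = 67 - 1 = 66)
d(2, -14)*(-164) = 66*(-164) = -10824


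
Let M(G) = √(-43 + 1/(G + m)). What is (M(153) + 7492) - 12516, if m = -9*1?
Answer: -5024 + I*√6191/12 ≈ -5024.0 + 6.5569*I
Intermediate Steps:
m = -9
M(G) = √(-43 + 1/(-9 + G)) (M(G) = √(-43 + 1/(G - 9)) = √(-43 + 1/(-9 + G)))
(M(153) + 7492) - 12516 = (√((388 - 43*153)/(-9 + 153)) + 7492) - 12516 = (√((388 - 6579)/144) + 7492) - 12516 = (√((1/144)*(-6191)) + 7492) - 12516 = (√(-6191/144) + 7492) - 12516 = (I*√6191/12 + 7492) - 12516 = (7492 + I*√6191/12) - 12516 = -5024 + I*√6191/12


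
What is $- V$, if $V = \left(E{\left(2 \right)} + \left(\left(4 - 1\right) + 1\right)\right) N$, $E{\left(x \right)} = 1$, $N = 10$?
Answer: $-50$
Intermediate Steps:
$V = 50$ ($V = \left(1 + \left(\left(4 - 1\right) + 1\right)\right) 10 = \left(1 + \left(3 + 1\right)\right) 10 = \left(1 + 4\right) 10 = 5 \cdot 10 = 50$)
$- V = \left(-1\right) 50 = -50$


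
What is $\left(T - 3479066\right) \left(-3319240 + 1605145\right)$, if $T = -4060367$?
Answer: $12923304408135$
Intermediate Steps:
$\left(T - 3479066\right) \left(-3319240 + 1605145\right) = \left(-4060367 - 3479066\right) \left(-3319240 + 1605145\right) = \left(-7539433\right) \left(-1714095\right) = 12923304408135$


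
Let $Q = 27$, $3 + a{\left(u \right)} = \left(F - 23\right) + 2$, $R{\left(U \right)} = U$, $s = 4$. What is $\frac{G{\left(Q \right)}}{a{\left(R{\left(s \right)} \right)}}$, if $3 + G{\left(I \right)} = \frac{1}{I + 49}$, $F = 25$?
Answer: $- \frac{227}{76} \approx -2.9868$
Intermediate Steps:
$a{\left(u \right)} = 1$ ($a{\left(u \right)} = -3 + \left(\left(25 - 23\right) + 2\right) = -3 + \left(2 + 2\right) = -3 + 4 = 1$)
$G{\left(I \right)} = -3 + \frac{1}{49 + I}$ ($G{\left(I \right)} = -3 + \frac{1}{I + 49} = -3 + \frac{1}{49 + I}$)
$\frac{G{\left(Q \right)}}{a{\left(R{\left(s \right)} \right)}} = \frac{\frac{1}{49 + 27} \left(-146 - 81\right)}{1} = \frac{-146 - 81}{76} \cdot 1 = \frac{1}{76} \left(-227\right) 1 = \left(- \frac{227}{76}\right) 1 = - \frac{227}{76}$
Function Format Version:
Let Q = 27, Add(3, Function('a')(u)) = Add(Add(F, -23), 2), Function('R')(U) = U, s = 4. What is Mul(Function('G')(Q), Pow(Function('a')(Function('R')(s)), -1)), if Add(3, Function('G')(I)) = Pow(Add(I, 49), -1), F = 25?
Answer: Rational(-227, 76) ≈ -2.9868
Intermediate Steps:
Function('a')(u) = 1 (Function('a')(u) = Add(-3, Add(Add(25, -23), 2)) = Add(-3, Add(2, 2)) = Add(-3, 4) = 1)
Function('G')(I) = Add(-3, Pow(Add(49, I), -1)) (Function('G')(I) = Add(-3, Pow(Add(I, 49), -1)) = Add(-3, Pow(Add(49, I), -1)))
Mul(Function('G')(Q), Pow(Function('a')(Function('R')(s)), -1)) = Mul(Mul(Pow(Add(49, 27), -1), Add(-146, Mul(-3, 27))), Pow(1, -1)) = Mul(Mul(Pow(76, -1), Add(-146, -81)), 1) = Mul(Mul(Rational(1, 76), -227), 1) = Mul(Rational(-227, 76), 1) = Rational(-227, 76)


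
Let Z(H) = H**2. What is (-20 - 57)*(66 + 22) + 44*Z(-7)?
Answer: -4620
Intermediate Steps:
(-20 - 57)*(66 + 22) + 44*Z(-7) = (-20 - 57)*(66 + 22) + 44*(-7)**2 = -77*88 + 44*49 = -6776 + 2156 = -4620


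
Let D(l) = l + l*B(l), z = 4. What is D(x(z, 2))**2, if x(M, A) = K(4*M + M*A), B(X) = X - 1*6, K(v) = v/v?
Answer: 16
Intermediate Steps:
K(v) = 1
B(X) = -6 + X (B(X) = X - 6 = -6 + X)
x(M, A) = 1
D(l) = l + l*(-6 + l)
D(x(z, 2))**2 = (1*(-5 + 1))**2 = (1*(-4))**2 = (-4)**2 = 16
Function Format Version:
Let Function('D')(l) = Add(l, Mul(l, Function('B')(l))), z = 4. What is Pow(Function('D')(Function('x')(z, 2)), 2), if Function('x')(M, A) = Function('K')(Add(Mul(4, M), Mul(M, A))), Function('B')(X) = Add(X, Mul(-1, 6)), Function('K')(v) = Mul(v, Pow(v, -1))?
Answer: 16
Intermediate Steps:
Function('K')(v) = 1
Function('B')(X) = Add(-6, X) (Function('B')(X) = Add(X, -6) = Add(-6, X))
Function('x')(M, A) = 1
Function('D')(l) = Add(l, Mul(l, Add(-6, l)))
Pow(Function('D')(Function('x')(z, 2)), 2) = Pow(Mul(1, Add(-5, 1)), 2) = Pow(Mul(1, -4), 2) = Pow(-4, 2) = 16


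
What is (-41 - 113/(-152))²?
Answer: 37442161/23104 ≈ 1620.6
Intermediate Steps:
(-41 - 113/(-152))² = (-41 - 113*(-1/152))² = (-41 + 113/152)² = (-6119/152)² = 37442161/23104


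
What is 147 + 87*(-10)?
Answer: -723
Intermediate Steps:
147 + 87*(-10) = 147 - 870 = -723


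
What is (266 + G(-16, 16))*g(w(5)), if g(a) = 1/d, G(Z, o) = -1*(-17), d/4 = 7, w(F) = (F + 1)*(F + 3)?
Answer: 283/28 ≈ 10.107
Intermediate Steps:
w(F) = (1 + F)*(3 + F)
d = 28 (d = 4*7 = 28)
G(Z, o) = 17
g(a) = 1/28
(266 + G(-16, 16))*g(w(5)) = (266 + 17)*(1/28) = 283*(1/28) = 283/28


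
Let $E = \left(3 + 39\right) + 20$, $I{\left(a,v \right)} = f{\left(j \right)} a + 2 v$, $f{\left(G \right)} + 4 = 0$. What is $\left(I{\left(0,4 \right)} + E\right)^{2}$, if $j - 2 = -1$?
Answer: $4900$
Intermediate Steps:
$j = 1$ ($j = 2 - 1 = 1$)
$f{\left(G \right)} = -4$ ($f{\left(G \right)} = -4 + 0 = -4$)
$I{\left(a,v \right)} = - 4 a + 2 v$
$E = 62$ ($E = 42 + 20 = 62$)
$\left(I{\left(0,4 \right)} + E\right)^{2} = \left(\left(\left(-4\right) 0 + 2 \cdot 4\right) + 62\right)^{2} = \left(\left(0 + 8\right) + 62\right)^{2} = \left(8 + 62\right)^{2} = 70^{2} = 4900$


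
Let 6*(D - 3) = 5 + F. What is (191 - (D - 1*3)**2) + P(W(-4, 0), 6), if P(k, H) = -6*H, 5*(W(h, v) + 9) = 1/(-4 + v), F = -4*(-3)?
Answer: 5291/36 ≈ 146.97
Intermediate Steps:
F = 12
W(h, v) = -9 + 1/(5*(-4 + v))
D = 35/6 (D = 3 + (5 + 12)/6 = 3 + (1/6)*17 = 3 + 17/6 = 35/6 ≈ 5.8333)
(191 - (D - 1*3)**2) + P(W(-4, 0), 6) = (191 - (35/6 - 1*3)**2) - 6*6 = (191 - (35/6 - 3)**2) - 36 = (191 - (17/6)**2) - 36 = (191 - 1*289/36) - 36 = (191 - 289/36) - 36 = 6587/36 - 36 = 5291/36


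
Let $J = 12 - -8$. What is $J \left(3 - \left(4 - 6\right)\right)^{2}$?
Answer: $500$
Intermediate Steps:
$J = 20$ ($J = 12 + 8 = 20$)
$J \left(3 - \left(4 - 6\right)\right)^{2} = 20 \left(3 - \left(4 - 6\right)\right)^{2} = 20 \left(3 - -2\right)^{2} = 20 \left(3 + \left(-5 + 7\right)\right)^{2} = 20 \left(3 + 2\right)^{2} = 20 \cdot 5^{2} = 20 \cdot 25 = 500$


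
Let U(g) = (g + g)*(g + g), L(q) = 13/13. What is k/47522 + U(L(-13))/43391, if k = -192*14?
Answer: -58222460/1031013551 ≈ -0.056471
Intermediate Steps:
L(q) = 1 (L(q) = 13*(1/13) = 1)
U(g) = 4*g² (U(g) = (2*g)*(2*g) = 4*g²)
k = -2688
k/47522 + U(L(-13))/43391 = -2688/47522 + (4*1²)/43391 = -2688*1/47522 + (4*1)*(1/43391) = -1344/23761 + 4*(1/43391) = -1344/23761 + 4/43391 = -58222460/1031013551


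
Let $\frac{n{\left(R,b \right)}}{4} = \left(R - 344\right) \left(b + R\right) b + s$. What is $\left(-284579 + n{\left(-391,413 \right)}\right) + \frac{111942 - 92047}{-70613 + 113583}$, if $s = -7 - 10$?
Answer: $- \frac{232016399299}{8594} \approx -2.6997 \cdot 10^{7}$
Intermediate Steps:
$s = -17$ ($s = -7 - 10 = -17$)
$n{\left(R,b \right)} = -68 + 4 b \left(-344 + R\right) \left(R + b\right)$ ($n{\left(R,b \right)} = 4 \left(\left(R - 344\right) \left(b + R\right) b - 17\right) = 4 \left(\left(-344 + R\right) \left(R + b\right) b - 17\right) = 4 \left(b \left(-344 + R\right) \left(R + b\right) - 17\right) = 4 \left(-17 + b \left(-344 + R\right) \left(R + b\right)\right) = -68 + 4 b \left(-344 + R\right) \left(R + b\right)$)
$\left(-284579 + n{\left(-391,413 \right)}\right) + \frac{111942 - 92047}{-70613 + 113583} = \left(-284579 - \left(68 - 252559412 - 222200608 + 501472860\right)\right) + \frac{111942 - 92047}{-70613 + 113583} = \left(-284579 + \left(-68 - 234702944 + 222200608 + 4 \left(-391\right) 170569 + 4 \cdot 413 \cdot 152881\right)\right) + \frac{19895}{42970} = \left(-284579 - 26712908\right) + 19895 \cdot \frac{1}{42970} = \left(-284579 - 26712908\right) + \frac{3979}{8594} = -26997487 + \frac{3979}{8594} = - \frac{232016399299}{8594}$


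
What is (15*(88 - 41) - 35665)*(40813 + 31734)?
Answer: -2536243120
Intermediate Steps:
(15*(88 - 41) - 35665)*(40813 + 31734) = (15*47 - 35665)*72547 = (705 - 35665)*72547 = -34960*72547 = -2536243120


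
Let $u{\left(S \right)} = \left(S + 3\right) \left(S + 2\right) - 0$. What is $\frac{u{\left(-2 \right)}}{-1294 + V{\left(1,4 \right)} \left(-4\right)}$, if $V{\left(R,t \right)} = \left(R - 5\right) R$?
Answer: $0$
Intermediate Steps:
$u{\left(S \right)} = \left(2 + S\right) \left(3 + S\right)$ ($u{\left(S \right)} = \left(3 + S\right) \left(2 + S\right) + 0 = \left(2 + S\right) \left(3 + S\right) + 0 = \left(2 + S\right) \left(3 + S\right)$)
$V{\left(R,t \right)} = R \left(-5 + R\right)$ ($V{\left(R,t \right)} = \left(-5 + R\right) R = R \left(-5 + R\right)$)
$\frac{u{\left(-2 \right)}}{-1294 + V{\left(1,4 \right)} \left(-4\right)} = \frac{6 + \left(-2\right)^{2} + 5 \left(-2\right)}{-1294 + 1 \left(-5 + 1\right) \left(-4\right)} = \frac{6 + 4 - 10}{-1294 + 1 \left(-4\right) \left(-4\right)} = \frac{0}{-1294 - -16} = \frac{0}{-1294 + 16} = \frac{0}{-1278} = 0 \left(- \frac{1}{1278}\right) = 0$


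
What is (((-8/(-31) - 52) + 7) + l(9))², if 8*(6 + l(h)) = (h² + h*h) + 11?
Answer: 52142841/61504 ≈ 847.80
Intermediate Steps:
l(h) = -37/8 + h²/4 (l(h) = -6 + ((h² + h*h) + 11)/8 = -6 + ((h² + h²) + 11)/8 = -6 + (2*h² + 11)/8 = -6 + (11 + 2*h²)/8 = -6 + (11/8 + h²/4) = -37/8 + h²/4)
(((-8/(-31) - 52) + 7) + l(9))² = (((-8/(-31) - 52) + 7) + (-37/8 + (¼)*9²))² = (((-8*(-1/31) - 52) + 7) + (-37/8 + (¼)*81))² = (((8/31 - 52) + 7) + (-37/8 + 81/4))² = ((-1604/31 + 7) + 125/8)² = (-1387/31 + 125/8)² = (-7221/248)² = 52142841/61504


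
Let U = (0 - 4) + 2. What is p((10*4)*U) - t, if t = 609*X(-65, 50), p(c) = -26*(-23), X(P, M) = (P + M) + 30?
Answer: -8537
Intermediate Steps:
U = -2 (U = -4 + 2 = -2)
X(P, M) = 30 + M + P (X(P, M) = (M + P) + 30 = 30 + M + P)
p(c) = 598
t = 9135 (t = 609*(30 + 50 - 65) = 609*15 = 9135)
p((10*4)*U) - t = 598 - 1*9135 = 598 - 9135 = -8537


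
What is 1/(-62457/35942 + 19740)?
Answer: 35942/709432623 ≈ 5.0663e-5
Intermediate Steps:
1/(-62457/35942 + 19740) = 1/(709432623/35942) = 35942/709432623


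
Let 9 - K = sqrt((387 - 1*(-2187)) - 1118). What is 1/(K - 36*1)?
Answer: 27/727 - 4*sqrt(91)/727 ≈ -0.015347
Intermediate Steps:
K = 9 - 4*sqrt(91) (K = 9 - sqrt((387 - 1*(-2187)) - 1118) = 9 - sqrt((387 + 2187) - 1118) = 9 - sqrt(2574 - 1118) = 9 - sqrt(1456) = 9 - 4*sqrt(91) ≈ -29.158)
1/(K - 36*1) = 1/((9 - 4*sqrt(91)) - 36*1) = 1/((9 - 4*sqrt(91)) - 36) = 1/(-27 - 4*sqrt(91))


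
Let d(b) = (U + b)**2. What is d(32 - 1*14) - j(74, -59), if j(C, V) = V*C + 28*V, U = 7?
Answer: 6643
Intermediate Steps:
j(C, V) = 28*V + C*V (j(C, V) = C*V + 28*V = 28*V + C*V)
d(b) = (7 + b)**2
d(32 - 1*14) - j(74, -59) = (7 + (32 - 1*14))**2 - (-59)*(28 + 74) = (7 + (32 - 14))**2 - (-59)*102 = (7 + 18)**2 - 1*(-6018) = 25**2 + 6018 = 625 + 6018 = 6643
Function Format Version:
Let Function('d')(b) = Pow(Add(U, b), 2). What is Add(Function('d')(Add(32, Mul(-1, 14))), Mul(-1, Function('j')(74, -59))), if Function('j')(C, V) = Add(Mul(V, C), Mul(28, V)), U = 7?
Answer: 6643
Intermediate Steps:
Function('j')(C, V) = Add(Mul(28, V), Mul(C, V)) (Function('j')(C, V) = Add(Mul(C, V), Mul(28, V)) = Add(Mul(28, V), Mul(C, V)))
Function('d')(b) = Pow(Add(7, b), 2)
Add(Function('d')(Add(32, Mul(-1, 14))), Mul(-1, Function('j')(74, -59))) = Add(Pow(Add(7, Add(32, Mul(-1, 14))), 2), Mul(-1, Mul(-59, Add(28, 74)))) = Add(Pow(Add(7, Add(32, -14)), 2), Mul(-1, Mul(-59, 102))) = Add(Pow(Add(7, 18), 2), Mul(-1, -6018)) = Add(Pow(25, 2), 6018) = Add(625, 6018) = 6643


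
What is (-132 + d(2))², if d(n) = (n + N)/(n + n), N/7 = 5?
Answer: 241081/16 ≈ 15068.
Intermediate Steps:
N = 35 (N = 7*5 = 35)
d(n) = (35 + n)/(2*n) (d(n) = (n + 35)/(n + n) = (35 + n)/((2*n)) = (35 + n)*(1/(2*n)) = (35 + n)/(2*n))
(-132 + d(2))² = (-132 + (½)*(35 + 2)/2)² = (-132 + (½)*(½)*37)² = (-132 + 37/4)² = (-491/4)² = 241081/16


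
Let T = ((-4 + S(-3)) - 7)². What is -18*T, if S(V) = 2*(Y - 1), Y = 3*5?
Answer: -5202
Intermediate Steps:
Y = 15
S(V) = 28 (S(V) = 2*(15 - 1) = 2*14 = 28)
T = 289 (T = ((-4 + 28) - 7)² = (24 - 7)² = 17² = 289)
-18*T = -18*289 = -5202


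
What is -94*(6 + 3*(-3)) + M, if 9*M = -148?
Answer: 2390/9 ≈ 265.56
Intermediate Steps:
M = -148/9 (M = (⅑)*(-148) = -148/9 ≈ -16.444)
-94*(6 + 3*(-3)) + M = -94*(6 + 3*(-3)) - 148/9 = -94*(6 - 9) - 148/9 = -94*(-3) - 148/9 = 282 - 148/9 = 2390/9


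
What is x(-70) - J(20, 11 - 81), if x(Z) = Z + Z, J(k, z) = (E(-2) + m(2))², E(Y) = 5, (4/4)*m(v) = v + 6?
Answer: -309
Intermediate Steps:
m(v) = 6 + v (m(v) = v + 6 = 6 + v)
J(k, z) = 169 (J(k, z) = (5 + (6 + 2))² = (5 + 8)² = 13² = 169)
x(Z) = 2*Z
x(-70) - J(20, 11 - 81) = 2*(-70) - 1*169 = -140 - 169 = -309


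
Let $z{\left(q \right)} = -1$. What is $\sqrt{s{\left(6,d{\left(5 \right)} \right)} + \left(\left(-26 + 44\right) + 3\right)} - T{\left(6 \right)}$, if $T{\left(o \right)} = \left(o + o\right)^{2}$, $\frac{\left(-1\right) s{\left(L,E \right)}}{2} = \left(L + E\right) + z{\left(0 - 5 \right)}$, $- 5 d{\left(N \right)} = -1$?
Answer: $-144 + \frac{\sqrt{265}}{5} \approx -140.74$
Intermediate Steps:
$d{\left(N \right)} = \frac{1}{5}$ ($d{\left(N \right)} = \left(- \frac{1}{5}\right) \left(-1\right) = \frac{1}{5}$)
$s{\left(L,E \right)} = 2 - 2 E - 2 L$ ($s{\left(L,E \right)} = - 2 \left(\left(L + E\right) - 1\right) = - 2 \left(\left(E + L\right) - 1\right) = - 2 \left(-1 + E + L\right) = 2 - 2 E - 2 L$)
$T{\left(o \right)} = 4 o^{2}$ ($T{\left(o \right)} = \left(2 o\right)^{2} = 4 o^{2}$)
$\sqrt{s{\left(6,d{\left(5 \right)} \right)} + \left(\left(-26 + 44\right) + 3\right)} - T{\left(6 \right)} = \sqrt{\left(2 - \frac{2}{5} - 12\right) + \left(\left(-26 + 44\right) + 3\right)} - 4 \cdot 6^{2} = \sqrt{\left(2 - \frac{2}{5} - 12\right) + \left(18 + 3\right)} - 4 \cdot 36 = \sqrt{- \frac{52}{5} + 21} - 144 = \sqrt{\frac{53}{5}} - 144 = \frac{\sqrt{265}}{5} - 144 = -144 + \frac{\sqrt{265}}{5}$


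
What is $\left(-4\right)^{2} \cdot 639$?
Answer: $10224$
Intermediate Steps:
$\left(-4\right)^{2} \cdot 639 = 16 \cdot 639 = 10224$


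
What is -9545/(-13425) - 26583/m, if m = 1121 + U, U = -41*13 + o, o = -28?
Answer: -14061263/300720 ≈ -46.759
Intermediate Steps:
U = -561 (U = -41*13 - 28 = -533 - 28 = -561)
m = 560 (m = 1121 - 561 = 560)
-9545/(-13425) - 26583/m = -9545/(-13425) - 26583/560 = -9545*(-1/13425) - 26583*1/560 = 1909/2685 - 26583/560 = -14061263/300720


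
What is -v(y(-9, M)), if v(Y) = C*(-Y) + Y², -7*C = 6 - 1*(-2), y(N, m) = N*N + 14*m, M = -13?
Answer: -70599/7 ≈ -10086.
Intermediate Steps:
y(N, m) = N² + 14*m
C = -8/7 (C = -(6 - 1*(-2))/7 = -(6 + 2)/7 = -⅐*8 = -8/7 ≈ -1.1429)
v(Y) = Y² + 8*Y/7 (v(Y) = -(-8)*Y/7 + Y² = 8*Y/7 + Y² = Y² + 8*Y/7)
-v(y(-9, M)) = -((-9)² + 14*(-13))*(8 + 7*((-9)² + 14*(-13)))/7 = -(81 - 182)*(8 + 7*(81 - 182))/7 = -(-101)*(8 + 7*(-101))/7 = -(-101)*(8 - 707)/7 = -(-101)*(-699)/7 = -1*70599/7 = -70599/7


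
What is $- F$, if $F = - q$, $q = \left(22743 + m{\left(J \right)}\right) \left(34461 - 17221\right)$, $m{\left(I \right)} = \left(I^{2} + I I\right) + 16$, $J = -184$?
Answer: $1559720040$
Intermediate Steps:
$m{\left(I \right)} = 16 + 2 I^{2}$ ($m{\left(I \right)} = \left(I^{2} + I^{2}\right) + 16 = 2 I^{2} + 16 = 16 + 2 I^{2}$)
$q = 1559720040$ ($q = \left(22743 + \left(16 + 2 \left(-184\right)^{2}\right)\right) \left(34461 - 17221\right) = \left(22743 + \left(16 + 2 \cdot 33856\right)\right) 17240 = \left(22743 + \left(16 + 67712\right)\right) 17240 = \left(22743 + 67728\right) 17240 = 90471 \cdot 17240 = 1559720040$)
$F = -1559720040$ ($F = \left(-1\right) 1559720040 = -1559720040$)
$- F = \left(-1\right) \left(-1559720040\right) = 1559720040$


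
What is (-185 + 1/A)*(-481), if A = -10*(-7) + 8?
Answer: 533873/6 ≈ 88979.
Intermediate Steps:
A = 78 (A = 70 + 8 = 78)
(-185 + 1/A)*(-481) = (-185 + 1/78)*(-481) = -14429/78*(-481) = 533873/6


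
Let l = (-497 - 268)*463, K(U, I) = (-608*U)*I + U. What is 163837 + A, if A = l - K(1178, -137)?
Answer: -98314224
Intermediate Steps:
K(U, I) = U - 608*I*U (K(U, I) = -608*I*U + U = U - 608*I*U)
l = -354195 (l = -765*463 = -354195)
A = -98478061 (A = -354195 - 1178*(1 - 608*(-137)) = -354195 - 1178*(1 + 83296) = -354195 - 1178*83297 = -354195 - 1*98123866 = -354195 - 98123866 = -98478061)
163837 + A = 163837 - 98478061 = -98314224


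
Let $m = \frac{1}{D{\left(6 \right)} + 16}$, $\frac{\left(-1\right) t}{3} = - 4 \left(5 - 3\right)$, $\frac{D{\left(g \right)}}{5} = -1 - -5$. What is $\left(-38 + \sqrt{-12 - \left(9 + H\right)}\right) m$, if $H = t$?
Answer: $- \frac{19}{18} + \frac{i \sqrt{5}}{12} \approx -1.0556 + 0.18634 i$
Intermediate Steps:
$D{\left(g \right)} = 20$ ($D{\left(g \right)} = 5 \left(-1 - -5\right) = 5 \left(-1 + 5\right) = 5 \cdot 4 = 20$)
$t = 24$ ($t = - 3 \left(- 4 \left(5 - 3\right)\right) = - 3 \left(\left(-4\right) 2\right) = \left(-3\right) \left(-8\right) = 24$)
$H = 24$
$m = \frac{1}{36}$ ($m = \frac{1}{20 + 16} = \frac{1}{36} \approx 0.027778$)
$\left(-38 + \sqrt{-12 - \left(9 + H\right)}\right) m = \left(-38 + \sqrt{-12 - 33}\right) \frac{1}{36} = \left(-38 + \sqrt{-45}\right) \frac{1}{36} = \left(-38 + 3 i \sqrt{5}\right) \frac{1}{36} = - \frac{19}{18} + \frac{i \sqrt{5}}{12}$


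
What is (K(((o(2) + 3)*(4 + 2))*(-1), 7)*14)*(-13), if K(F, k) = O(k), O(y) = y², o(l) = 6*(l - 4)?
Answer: -8918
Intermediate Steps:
o(l) = -24 + 6*l (o(l) = 6*(-4 + l) = -24 + 6*l)
K(F, k) = k²
(K(((o(2) + 3)*(4 + 2))*(-1), 7)*14)*(-13) = (7²*14)*(-13) = (49*14)*(-13) = 686*(-13) = -8918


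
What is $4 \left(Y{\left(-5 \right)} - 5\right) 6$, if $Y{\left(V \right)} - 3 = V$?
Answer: $-168$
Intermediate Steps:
$Y{\left(V \right)} = 3 + V$
$4 \left(Y{\left(-5 \right)} - 5\right) 6 = 4 \left(\left(3 - 5\right) - 5\right) 6 = 4 \left(-2 - 5\right) 6 = 4 \left(\left(-7\right) 6\right) = 4 \left(-42\right) = -168$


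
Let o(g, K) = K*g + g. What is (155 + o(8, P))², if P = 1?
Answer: 29241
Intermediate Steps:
o(g, K) = g + K*g
(155 + o(8, P))² = (155 + 8*(1 + 1))² = (155 + 8*2)² = (155 + 16)² = 171² = 29241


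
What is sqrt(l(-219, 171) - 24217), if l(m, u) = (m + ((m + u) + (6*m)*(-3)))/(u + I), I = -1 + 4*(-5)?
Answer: I*sqrt(96770)/2 ≈ 155.54*I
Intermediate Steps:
I = -21 (I = -1 - 20 = -21)
l(m, u) = (u - 16*m)/(-21 + u) (l(m, u) = (m + ((m + u) + (6*m)*(-3)))/(u - 21) = (m + ((m + u) - 18*m))/(-21 + u) = (m + (u - 17*m))/(-21 + u) = (u - 16*m)/(-21 + u))
sqrt(l(-219, 171) - 24217) = sqrt((171 - 16*(-219))/(-21 + 171) - 24217) = sqrt((171 + 3504)/150 - 24217) = sqrt((1/150)*3675 - 24217) = sqrt(49/2 - 24217) = sqrt(-48385/2) = I*sqrt(96770)/2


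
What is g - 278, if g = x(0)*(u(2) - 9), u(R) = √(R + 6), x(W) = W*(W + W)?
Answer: -278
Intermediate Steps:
x(W) = 2*W² (x(W) = W*(2*W) = 2*W²)
u(R) = √(6 + R)
g = 0 (g = (2*0²)*(√(6 + 2) - 9) = (2*0)*(√8 - 9) = 0*(2*√2 - 9) = 0*(-9 + 2*√2) = 0)
g - 278 = 0 - 278 = -278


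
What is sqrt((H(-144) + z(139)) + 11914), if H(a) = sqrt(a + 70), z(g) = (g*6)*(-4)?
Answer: sqrt(8578 + I*sqrt(74)) ≈ 92.618 + 0.0464*I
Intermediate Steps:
z(g) = -24*g (z(g) = (6*g)*(-4) = -24*g)
H(a) = sqrt(70 + a)
sqrt((H(-144) + z(139)) + 11914) = sqrt((sqrt(70 - 144) - 24*139) + 11914) = sqrt((sqrt(-74) - 3336) + 11914) = sqrt((I*sqrt(74) - 3336) + 11914) = sqrt((-3336 + I*sqrt(74)) + 11914) = sqrt(8578 + I*sqrt(74))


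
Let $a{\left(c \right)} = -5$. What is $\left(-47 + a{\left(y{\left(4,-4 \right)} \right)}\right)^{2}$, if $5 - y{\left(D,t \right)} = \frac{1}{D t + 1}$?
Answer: $2704$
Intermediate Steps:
$y{\left(D,t \right)} = 5 - \frac{1}{1 + D t}$ ($y{\left(D,t \right)} = 5 - \frac{1}{D t + 1} = 5 - \frac{1}{1 + D t}$)
$\left(-47 + a{\left(y{\left(4,-4 \right)} \right)}\right)^{2} = \left(-47 - 5\right)^{2} = \left(-52\right)^{2} = 2704$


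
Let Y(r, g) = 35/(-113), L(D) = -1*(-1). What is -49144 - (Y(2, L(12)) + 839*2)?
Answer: -5742851/113 ≈ -50822.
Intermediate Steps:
L(D) = 1
Y(r, g) = -35/113 (Y(r, g) = 35*(-1/113) = -35/113)
-49144 - (Y(2, L(12)) + 839*2) = -49144 - (-35/113 + 839*2) = -49144 - (-35/113 + 1678) = -49144 - 1*189579/113 = -49144 - 189579/113 = -5742851/113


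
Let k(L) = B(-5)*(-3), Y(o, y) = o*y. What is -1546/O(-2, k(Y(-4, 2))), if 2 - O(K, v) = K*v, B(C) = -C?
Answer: 773/14 ≈ 55.214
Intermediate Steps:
k(L) = -15 (k(L) = -1*(-5)*(-3) = 5*(-3) = -15)
O(K, v) = 2 - K*v
-1546/O(-2, k(Y(-4, 2))) = -1546/(2 - 1*(-2)*(-15)) = -1546/(2 - 30) = -1546/(-28) = -1546*(-1/28) = 773/14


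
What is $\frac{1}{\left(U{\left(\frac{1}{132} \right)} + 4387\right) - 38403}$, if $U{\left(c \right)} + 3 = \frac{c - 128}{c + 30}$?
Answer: $- \frac{3961}{134766154} \approx -2.9392 \cdot 10^{-5}$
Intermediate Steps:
$U{\left(c \right)} = -3 + \frac{-128 + c}{30 + c}$ ($U{\left(c \right)} = -3 + \frac{c - 128}{c + 30} = -3 + \frac{-128 + c}{30 + c}$)
$\frac{1}{\left(U{\left(\frac{1}{132} \right)} + 4387\right) - 38403} = \frac{1}{\left(\frac{2 \left(-109 - \frac{1}{132}\right)}{30 + \frac{1}{132}} + 4387\right) - 38403} = \frac{1}{\left(\frac{2 \left(-109 - \frac{1}{132}\right)}{\frac{3961}{132}} + 4387\right) - 38403} = \frac{1}{\left(2 \cdot \frac{132}{3961} \left(- \frac{14389}{132}\right) + 4387\right) - 38403} = \frac{1}{\left(- \frac{28778}{3961} + 4387\right) - 38403} = \frac{1}{\frac{17348129}{3961} - 38403} = \frac{1}{- \frac{134766154}{3961}} = - \frac{3961}{134766154}$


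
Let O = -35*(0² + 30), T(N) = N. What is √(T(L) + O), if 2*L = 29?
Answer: I*√4142/2 ≈ 32.179*I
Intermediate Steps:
L = 29/2 (L = (½)*29 = 29/2 ≈ 14.500)
O = -1050 (O = -35*(0 + 30) = -35*30 = -1050)
√(T(L) + O) = √(29/2 - 1050) = √(-2071/2) = I*√4142/2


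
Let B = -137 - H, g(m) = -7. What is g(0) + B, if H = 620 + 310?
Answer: -1074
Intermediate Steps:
H = 930
B = -1067 (B = -137 - 1*930 = -137 - 930 = -1067)
g(0) + B = -7 - 1067 = -1074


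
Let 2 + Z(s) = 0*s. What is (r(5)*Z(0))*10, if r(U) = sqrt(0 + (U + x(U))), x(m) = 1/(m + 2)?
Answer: -120*sqrt(7)/7 ≈ -45.356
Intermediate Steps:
Z(s) = -2 (Z(s) = -2 + 0*s = -2 + 0 = -2)
x(m) = 1/(2 + m)
r(U) = sqrt(U + 1/(2 + U)) (r(U) = sqrt(0 + (U + 1/(2 + U))) = sqrt(U + 1/(2 + U)))
(r(5)*Z(0))*10 = (sqrt((1 + 5*(2 + 5))/(2 + 5))*(-2))*10 = (sqrt((1 + 5*7)/7)*(-2))*10 = (sqrt((1 + 35)/7)*(-2))*10 = (sqrt((1/7)*36)*(-2))*10 = (sqrt(36/7)*(-2))*10 = ((6*sqrt(7)/7)*(-2))*10 = -12*sqrt(7)/7*10 = -120*sqrt(7)/7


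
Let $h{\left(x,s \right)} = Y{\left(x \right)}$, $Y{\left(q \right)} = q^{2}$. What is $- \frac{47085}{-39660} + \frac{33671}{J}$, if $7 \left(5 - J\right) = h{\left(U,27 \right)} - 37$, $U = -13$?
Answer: $- \frac{622878385}{256468} \approx -2428.7$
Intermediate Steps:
$h{\left(x,s \right)} = x^{2}$
$J = - \frac{97}{7}$ ($J = 5 - \frac{\left(-13\right)^{2} - 37}{7} = 5 - \frac{169 - 37}{7} = 5 - \frac{132}{7} = - \frac{97}{7} \approx -13.857$)
$- \frac{47085}{-39660} + \frac{33671}{J} = - \frac{47085}{-39660} + \frac{33671}{- \frac{97}{7}} = \left(-47085\right) \left(- \frac{1}{39660}\right) + 33671 \left(- \frac{7}{97}\right) = \frac{3139}{2644} - \frac{235697}{97} = - \frac{622878385}{256468}$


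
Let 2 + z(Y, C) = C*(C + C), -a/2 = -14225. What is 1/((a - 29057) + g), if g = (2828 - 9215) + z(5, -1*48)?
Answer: -1/2388 ≈ -0.00041876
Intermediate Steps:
a = 28450 (a = -2*(-14225) = 28450)
z(Y, C) = -2 + 2*C**2 (z(Y, C) = -2 + C*(C + C) = -2 + C*(2*C) = -2 + 2*C**2)
g = -1781 (g = (2828 - 9215) + (-2 + 2*(-1*48)**2) = -6387 + (-2 + 2*(-48)**2) = -6387 + (-2 + 2*2304) = -6387 + (-2 + 4608) = -6387 + 4606 = -1781)
1/((a - 29057) + g) = 1/((28450 - 29057) - 1781) = 1/(-607 - 1781) = 1/(-2388) = -1/2388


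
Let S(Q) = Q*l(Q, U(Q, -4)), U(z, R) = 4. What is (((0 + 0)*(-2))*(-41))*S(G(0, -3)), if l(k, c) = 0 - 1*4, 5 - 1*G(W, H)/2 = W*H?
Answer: 0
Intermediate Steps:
G(W, H) = 10 - 2*H*W (G(W, H) = 10 - 2*W*H = 10 - 2*H*W)
l(k, c) = -4 (l(k, c) = 0 - 4 = -4)
S(Q) = -4*Q (S(Q) = Q*(-4) = -4*Q)
(((0 + 0)*(-2))*(-41))*S(G(0, -3)) = (((0 + 0)*(-2))*(-41))*(-4*(10 - 2*(-3)*0)) = ((0*(-2))*(-41))*(-4*(10 + 0)) = (0*(-41))*(-4*10) = 0*(-40) = 0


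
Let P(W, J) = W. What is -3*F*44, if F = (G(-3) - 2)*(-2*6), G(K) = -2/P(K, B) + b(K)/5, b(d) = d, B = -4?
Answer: -15312/5 ≈ -3062.4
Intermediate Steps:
G(K) = -2/K + K/5
F = 116/5 (F = ((-2/(-3) + (1/5)*(-3)) - 2)*(-2*6) = ((-2*(-1/3) - 3/5) - 2)*(-12) = ((2/3 - 3/5) - 2)*(-12) = (1/15 - 2)*(-12) = -29/15*(-12) = 116/5 ≈ 23.200)
-3*F*44 = -3*116/5*44 = -348/5*44 = -15312/5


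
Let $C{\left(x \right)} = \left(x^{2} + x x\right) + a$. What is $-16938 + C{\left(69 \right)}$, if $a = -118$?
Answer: $-7534$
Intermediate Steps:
$C{\left(x \right)} = -118 + 2 x^{2}$ ($C{\left(x \right)} = \left(x^{2} + x x\right) - 118 = \left(x^{2} + x^{2}\right) - 118 = 2 x^{2} - 118 = -118 + 2 x^{2}$)
$-16938 + C{\left(69 \right)} = -16938 - \left(118 - 2 \cdot 69^{2}\right) = -16938 + \left(-118 + 2 \cdot 4761\right) = -16938 + \left(-118 + 9522\right) = -16938 + 9404 = -7534$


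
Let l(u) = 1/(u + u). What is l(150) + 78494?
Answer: 23548201/300 ≈ 78494.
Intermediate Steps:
l(u) = 1/(2*u)
l(150) + 78494 = (1/2)/150 + 78494 = (1/2)*(1/150) + 78494 = 1/300 + 78494 = 23548201/300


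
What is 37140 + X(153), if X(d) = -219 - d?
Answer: 36768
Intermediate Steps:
37140 + X(153) = 37140 + (-219 - 1*153) = 37140 + (-219 - 153) = 37140 - 372 = 36768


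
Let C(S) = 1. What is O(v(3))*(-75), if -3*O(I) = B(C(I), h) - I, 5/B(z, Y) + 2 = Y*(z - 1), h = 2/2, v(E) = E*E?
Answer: -575/2 ≈ -287.50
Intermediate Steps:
v(E) = E²
h = 1 (h = 2*(½) = 1)
B(z, Y) = 5/(-2 + Y*(-1 + z)) (B(z, Y) = 5/(-2 + Y*(z - 1)) = 5/(-2 + Y*(-1 + z)))
O(I) = ⅚ + I/3 (O(I) = -(5/(-2 - 1*1 + 1*1) - I)/3 = -(5/(-2 - 1 + 1) - I)/3 = -(5/(-2) - I)/3 = -(5*(-½) - I)/3 = -(-5/2 - I)/3 = ⅚ + I/3)
O(v(3))*(-75) = (⅚ + (⅓)*3²)*(-75) = (⅚ + (⅓)*9)*(-75) = (⅚ + 3)*(-75) = (23/6)*(-75) = -575/2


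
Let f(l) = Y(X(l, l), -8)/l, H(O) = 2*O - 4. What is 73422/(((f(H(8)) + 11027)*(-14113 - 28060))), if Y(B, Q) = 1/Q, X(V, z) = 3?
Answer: -7048512/44643958243 ≈ -0.00015788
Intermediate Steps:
H(O) = -4 + 2*O
f(l) = -1/(8*l) (f(l) = 1/((-8)*l) = -1/(8*l))
73422/(((f(H(8)) + 11027)*(-14113 - 28060))) = 73422/(((-1/(8*(-4 + 2*8)) + 11027)*(-14113 - 28060))) = 73422/(((-1/(8*(-4 + 16)) + 11027)*(-42173))) = 73422/(((-⅛/12 + 11027)*(-42173))) = 73422/(((-⅛*1/12 + 11027)*(-42173))) = 73422/(((-1/96 + 11027)*(-42173))) = 73422/(((1058591/96)*(-42173))) = 73422/(-44643958243/96) = 73422*(-96/44643958243) = -7048512/44643958243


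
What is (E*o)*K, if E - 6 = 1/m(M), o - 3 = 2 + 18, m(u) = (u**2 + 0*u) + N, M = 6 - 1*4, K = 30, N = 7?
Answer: 46230/11 ≈ 4202.7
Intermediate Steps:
M = 2 (M = 6 - 4 = 2)
m(u) = 7 + u**2 (m(u) = (u**2 + 0*u) + 7 = (u**2 + 0) + 7 = u**2 + 7 = 7 + u**2)
o = 23 (o = 3 + (2 + 18) = 3 + 20 = 23)
E = 67/11 (E = 6 + 1/(7 + 2**2) = 6 + 1/(7 + 4) = 6 + 1/11 = 67/11 ≈ 6.0909)
(E*o)*K = ((67/11)*23)*30 = (1541/11)*30 = 46230/11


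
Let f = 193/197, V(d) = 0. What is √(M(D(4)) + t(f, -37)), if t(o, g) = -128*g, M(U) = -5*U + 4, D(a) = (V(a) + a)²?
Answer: 2*√1165 ≈ 68.264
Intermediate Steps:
D(a) = a² (D(a) = (0 + a)² = a²)
M(U) = 4 - 5*U
f = 193/197 (f = 193*(1/197) = 193/197 ≈ 0.97970)
√(M(D(4)) + t(f, -37)) = √((4 - 5*4²) - 128*(-37)) = √((4 - 5*16) + 4736) = √((4 - 80) + 4736) = √(-76 + 4736) = √4660 = 2*√1165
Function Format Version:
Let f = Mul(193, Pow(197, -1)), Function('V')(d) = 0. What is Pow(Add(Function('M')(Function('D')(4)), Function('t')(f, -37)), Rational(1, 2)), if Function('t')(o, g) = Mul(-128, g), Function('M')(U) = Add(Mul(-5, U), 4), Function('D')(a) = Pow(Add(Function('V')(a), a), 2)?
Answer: Mul(2, Pow(1165, Rational(1, 2))) ≈ 68.264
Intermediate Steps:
Function('D')(a) = Pow(a, 2) (Function('D')(a) = Pow(Add(0, a), 2) = Pow(a, 2))
Function('M')(U) = Add(4, Mul(-5, U))
f = Rational(193, 197) (f = Mul(193, Rational(1, 197)) = Rational(193, 197) ≈ 0.97970)
Pow(Add(Function('M')(Function('D')(4)), Function('t')(f, -37)), Rational(1, 2)) = Pow(Add(Add(4, Mul(-5, Pow(4, 2))), Mul(-128, -37)), Rational(1, 2)) = Pow(Add(Add(4, Mul(-5, 16)), 4736), Rational(1, 2)) = Pow(Add(Add(4, -80), 4736), Rational(1, 2)) = Pow(Add(-76, 4736), Rational(1, 2)) = Pow(4660, Rational(1, 2)) = Mul(2, Pow(1165, Rational(1, 2)))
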